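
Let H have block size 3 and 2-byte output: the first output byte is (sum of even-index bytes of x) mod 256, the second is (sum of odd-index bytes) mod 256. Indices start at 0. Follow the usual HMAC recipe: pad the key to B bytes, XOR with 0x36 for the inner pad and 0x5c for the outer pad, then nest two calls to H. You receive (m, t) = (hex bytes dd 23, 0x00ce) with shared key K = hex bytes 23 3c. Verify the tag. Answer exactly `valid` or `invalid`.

invalid

Key hex bytes 23 3c is 2 bytes ≤ B = 3; zero-pad to 3 bytes: K' = 23 3c 00.
K' ⊕ ipad = 15 0a 36; K' ⊕ opad = 7f 60 5c.
Inner hash: even-index sum = 110 mod 256 = 110; odd-index sum = 231 mod 256 = 231 → 6e e7.
Outer hash (recomputed tag): even-index sum = 450 mod 256 = 194; odd-index sum = 206 mod 256 = 206 → c2 ce.
Recomputed tag = c2ce; claimed = 00ce → mismatch.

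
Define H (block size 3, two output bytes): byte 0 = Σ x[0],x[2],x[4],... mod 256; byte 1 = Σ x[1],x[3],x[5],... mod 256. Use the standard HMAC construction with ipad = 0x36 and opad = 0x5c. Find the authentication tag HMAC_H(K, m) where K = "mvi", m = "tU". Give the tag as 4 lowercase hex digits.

Key "mvi" = 6d 76 69 is exactly B = 3 bytes: K' = 6d 76 69.
K' ⊕ ipad = 5b 40 5f.  K' ⊕ opad = 31 2a 35.
Inner input = (K'⊕ipad) ∥ m = 5b 40 5f ∥ 74 55.
Inner hash: even-index sum = 271 mod 256 = 15; odd-index sum = 180 mod 256 = 180 → 0f b4.
Outer input = (K'⊕opad) ∥ inner = 31 2a 35 ∥ 0f b4.
Outer hash (tag): even-index sum = 282 mod 256 = 26; odd-index sum = 57 mod 256 = 57 → 1a 39.

1a39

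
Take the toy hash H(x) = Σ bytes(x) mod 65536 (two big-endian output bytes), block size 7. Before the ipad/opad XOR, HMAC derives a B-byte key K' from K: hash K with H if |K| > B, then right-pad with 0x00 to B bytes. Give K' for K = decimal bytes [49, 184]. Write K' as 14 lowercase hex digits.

31b80000000000

Key decimal bytes [49, 184] = 31 b8 is 2 bytes ≤ B = 7; zero-pad to 7 bytes: K' = 31 b8 00 00 00 00 00.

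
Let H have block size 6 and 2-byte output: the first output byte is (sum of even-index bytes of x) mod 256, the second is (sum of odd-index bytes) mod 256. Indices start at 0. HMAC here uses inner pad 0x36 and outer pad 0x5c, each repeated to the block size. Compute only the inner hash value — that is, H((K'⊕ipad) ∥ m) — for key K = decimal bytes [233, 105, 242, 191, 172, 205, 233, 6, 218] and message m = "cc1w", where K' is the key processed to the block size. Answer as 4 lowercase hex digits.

Key decimal bytes [233, 105, 242, 191, 172, 205, 233, 6, 218] = e9 69 f2 bf ac cd e9 06 da is 9 bytes > B = 6, so hash it first: H(key) = 4a fb, then zero-pad to 6 bytes: K' = 4a fb 00 00 00 00.
K' ⊕ ipad = 7c cd 36 36 36 36.
Inner input = 7c cd 36 36 36 36 ∥ 63 63 31 77.
Inner hash: even-index sum = 380 mod 256 = 124; odd-index sum = 531 mod 256 = 19 → 7c 13.

7c13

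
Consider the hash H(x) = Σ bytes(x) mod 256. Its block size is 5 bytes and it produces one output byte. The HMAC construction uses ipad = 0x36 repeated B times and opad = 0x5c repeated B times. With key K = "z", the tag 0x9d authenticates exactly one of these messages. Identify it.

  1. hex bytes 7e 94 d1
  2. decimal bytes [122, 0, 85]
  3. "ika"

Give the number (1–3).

1

Key "z" = 7a is 1 byte ≤ B = 5; zero-pad to 5 bytes: K' = 7a 00 00 00 00.
K' ⊕ ipad = 4c 36 36 36 36; K' ⊕ opad = 26 5c 5c 5c 5c.
m1: inner = H(4c 36 36 36 36 7e 94 d1) = 07; tag = H(26 5c 5c 5c 5c 07) = 9d ← matches
m2: inner = H(4c 36 36 36 36 7a 00 55) = f3; tag = H(26 5c 5c 5c 5c f3) = 89
m3: inner = H(4c 36 36 36 36 69 6b 61) = 59; tag = H(26 5c 5c 5c 5c 59) = ef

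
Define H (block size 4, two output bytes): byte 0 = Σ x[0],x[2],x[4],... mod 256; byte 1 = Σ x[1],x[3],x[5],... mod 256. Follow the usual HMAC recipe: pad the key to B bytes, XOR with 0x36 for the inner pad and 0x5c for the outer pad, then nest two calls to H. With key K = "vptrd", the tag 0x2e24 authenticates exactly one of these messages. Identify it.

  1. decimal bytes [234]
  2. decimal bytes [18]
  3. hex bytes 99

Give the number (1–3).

2

Key "vptrd" = 76 70 74 72 64 is 5 bytes > B = 4, so hash it first: H(key) = 4e e2, then zero-pad to 4 bytes: K' = 4e e2 00 00.
K' ⊕ ipad = 78 d4 36 36; K' ⊕ opad = 12 be 5c 5c.
m1: inner = H(78 d4 36 36 ea) = 98 0a; tag = H(12 be 5c 5c 98 0a) = 0624
m2: inner = H(78 d4 36 36 12) = c0 0a; tag = H(12 be 5c 5c c0 0a) = 2e24 ← matches
m3: inner = H(78 d4 36 36 99) = 47 0a; tag = H(12 be 5c 5c 47 0a) = b524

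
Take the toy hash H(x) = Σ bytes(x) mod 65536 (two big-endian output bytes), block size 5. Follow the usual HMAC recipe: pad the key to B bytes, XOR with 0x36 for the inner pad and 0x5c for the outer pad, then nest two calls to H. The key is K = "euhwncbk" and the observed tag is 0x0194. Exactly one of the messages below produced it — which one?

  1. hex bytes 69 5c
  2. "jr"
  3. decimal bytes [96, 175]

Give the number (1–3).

Key "euhwncbk" = 65 75 68 77 6e 63 62 6b is 8 bytes > B = 5, so hash it first: H(key) = 03 57, then zero-pad to 5 bytes: K' = 03 57 00 00 00.
K' ⊕ ipad = 35 61 36 36 36; K' ⊕ opad = 5f 0b 5c 5c 5c.
m1: inner = H(35 61 36 36 36 69 5c) = 01 fd; tag = H(5f 0b 5c 5c 5c 01 fd) = 027c
m2: inner = H(35 61 36 36 36 6a 72) = 02 14; tag = H(5f 0b 5c 5c 5c 02 14) = 0194 ← matches
m3: inner = H(35 61 36 36 36 60 af) = 02 47; tag = H(5f 0b 5c 5c 5c 02 47) = 01c7

2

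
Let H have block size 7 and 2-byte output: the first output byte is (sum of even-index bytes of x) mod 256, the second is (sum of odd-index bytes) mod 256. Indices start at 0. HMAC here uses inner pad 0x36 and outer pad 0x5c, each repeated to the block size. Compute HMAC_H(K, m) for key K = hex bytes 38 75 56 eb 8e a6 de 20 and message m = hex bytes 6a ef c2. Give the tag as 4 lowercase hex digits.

Key hex bytes 38 75 56 eb 8e a6 de 20 is 8 bytes > B = 7, so hash it first: H(key) = fa 26, then zero-pad to 7 bytes: K' = fa 26 00 00 00 00 00.
K' ⊕ ipad = cc 10 36 36 36 36 36.  K' ⊕ opad = a6 7a 5c 5c 5c 5c 5c.
Inner input = (K'⊕ipad) ∥ m = cc 10 36 36 36 36 36 ∥ 6a ef c2.
Inner hash: even-index sum = 605 mod 256 = 93; odd-index sum = 424 mod 256 = 168 → 5d a8.
Outer input = (K'⊕opad) ∥ inner = a6 7a 5c 5c 5c 5c 5c ∥ 5d a8.
Outer hash (tag): even-index sum = 610 mod 256 = 98; odd-index sum = 399 mod 256 = 143 → 62 8f.

628f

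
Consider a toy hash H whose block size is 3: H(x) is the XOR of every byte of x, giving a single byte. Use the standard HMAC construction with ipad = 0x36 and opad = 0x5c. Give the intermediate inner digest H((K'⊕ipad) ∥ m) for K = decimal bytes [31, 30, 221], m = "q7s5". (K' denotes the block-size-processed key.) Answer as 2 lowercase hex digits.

Key decimal bytes [31, 30, 221] = 1f 1e dd is exactly B = 3 bytes: K' = 1f 1e dd.
K' ⊕ ipad = 29 28 eb.
Inner input = 29 28 eb ∥ 71 37 73 35.
Inner hash: XOR 29⊕28⊕eb⊕71⊕37⊕73⊕35 = ea.

ea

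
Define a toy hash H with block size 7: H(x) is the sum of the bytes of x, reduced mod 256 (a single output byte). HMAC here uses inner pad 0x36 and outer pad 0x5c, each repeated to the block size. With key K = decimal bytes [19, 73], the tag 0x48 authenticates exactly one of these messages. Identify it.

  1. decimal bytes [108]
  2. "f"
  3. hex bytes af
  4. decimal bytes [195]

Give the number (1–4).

Key decimal bytes [19, 73] = 13 49 is 2 bytes ≤ B = 7; zero-pad to 7 bytes: K' = 13 49 00 00 00 00 00.
K' ⊕ ipad = 25 7f 36 36 36 36 36; K' ⊕ opad = 4f 15 5c 5c 5c 5c 5c.
m1: inner = H(25 7f 36 36 36 36 36 6c) = 1e; tag = H(4f 15 5c 5c 5c 5c 5c 1e) = 4e
m2: inner = H(25 7f 36 36 36 36 36 66) = 18; tag = H(4f 15 5c 5c 5c 5c 5c 18) = 48 ← matches
m3: inner = H(25 7f 36 36 36 36 36 af) = 61; tag = H(4f 15 5c 5c 5c 5c 5c 61) = 91
m4: inner = H(25 7f 36 36 36 36 36 c3) = 75; tag = H(4f 15 5c 5c 5c 5c 5c 75) = a5

2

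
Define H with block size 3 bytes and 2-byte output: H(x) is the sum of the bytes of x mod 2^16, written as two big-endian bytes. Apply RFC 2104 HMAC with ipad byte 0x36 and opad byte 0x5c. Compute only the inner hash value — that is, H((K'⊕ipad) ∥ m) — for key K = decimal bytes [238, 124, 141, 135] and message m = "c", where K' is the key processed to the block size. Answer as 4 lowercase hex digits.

Key decimal bytes [238, 124, 141, 135] = ee 7c 8d 87 is 4 bytes > B = 3, so hash it first: H(key) = 02 7e, then zero-pad to 3 bytes: K' = 02 7e 00.
K' ⊕ ipad = 34 48 36.
Inner input = 34 48 36 ∥ 63.
Inner hash: sum = 52+72+54+99 = 277 → 01 15.

0115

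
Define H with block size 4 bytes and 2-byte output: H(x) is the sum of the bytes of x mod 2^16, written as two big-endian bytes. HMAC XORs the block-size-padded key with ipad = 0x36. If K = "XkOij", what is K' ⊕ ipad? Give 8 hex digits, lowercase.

37d33636

Key "XkOij" = 58 6b 4f 69 6a is 5 bytes > B = 4, so hash it first: H(key) = 01 e5, then zero-pad to 4 bytes: K' = 01 e5 00 00.
XOR each byte with 0x36: 01⊕36=37, e5⊕36=d3, 00⊕36=36, 00⊕36=36.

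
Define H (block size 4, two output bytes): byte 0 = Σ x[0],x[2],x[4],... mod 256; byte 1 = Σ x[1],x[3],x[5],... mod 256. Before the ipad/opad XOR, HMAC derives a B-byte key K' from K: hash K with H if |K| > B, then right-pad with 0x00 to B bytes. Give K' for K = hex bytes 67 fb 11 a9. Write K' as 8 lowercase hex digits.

67fb11a9

Key hex bytes 67 fb 11 a9 is exactly B = 4 bytes: K' = 67 fb 11 a9.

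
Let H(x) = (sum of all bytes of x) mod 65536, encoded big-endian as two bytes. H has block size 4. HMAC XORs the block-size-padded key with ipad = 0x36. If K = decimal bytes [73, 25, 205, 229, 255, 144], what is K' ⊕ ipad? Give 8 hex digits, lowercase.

Key decimal bytes [73, 25, 205, 229, 255, 144] = 49 19 cd e5 ff 90 is 6 bytes > B = 4, so hash it first: H(key) = 03 a3, then zero-pad to 4 bytes: K' = 03 a3 00 00.
XOR each byte with 0x36: 03⊕36=35, a3⊕36=95, 00⊕36=36, 00⊕36=36.

35953636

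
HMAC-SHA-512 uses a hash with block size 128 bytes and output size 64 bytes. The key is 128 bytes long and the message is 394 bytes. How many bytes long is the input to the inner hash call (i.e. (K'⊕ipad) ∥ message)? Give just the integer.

522

Key is 128 ≤ 128 bytes, zero-padded: |K'| = 128.
Inner input = (K'⊕ipad) ∥ m → 128 + 394 = 522 bytes.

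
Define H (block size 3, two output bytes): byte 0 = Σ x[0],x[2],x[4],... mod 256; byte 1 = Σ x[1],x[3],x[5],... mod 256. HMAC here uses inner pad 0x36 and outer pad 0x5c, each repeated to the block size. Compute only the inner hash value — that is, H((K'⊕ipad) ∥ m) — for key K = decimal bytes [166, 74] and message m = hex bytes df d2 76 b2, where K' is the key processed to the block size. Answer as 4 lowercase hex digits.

4ad1

Key decimal bytes [166, 74] = a6 4a is 2 bytes ≤ B = 3; zero-pad to 3 bytes: K' = a6 4a 00.
K' ⊕ ipad = 90 7c 36.
Inner input = 90 7c 36 ∥ df d2 76 b2.
Inner hash: even-index sum = 586 mod 256 = 74; odd-index sum = 465 mod 256 = 209 → 4a d1.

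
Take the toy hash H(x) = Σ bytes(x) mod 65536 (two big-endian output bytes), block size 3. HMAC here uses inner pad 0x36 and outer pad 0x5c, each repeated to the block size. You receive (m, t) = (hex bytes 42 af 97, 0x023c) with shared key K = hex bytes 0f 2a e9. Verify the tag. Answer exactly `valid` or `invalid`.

Key hex bytes 0f 2a e9 is exactly B = 3 bytes: K' = 0f 2a e9.
K' ⊕ ipad = 39 1c df; K' ⊕ opad = 53 76 b5.
Inner hash: sum = 57+28+223+66+175+151 = 700 → 02 bc.
Outer hash (recomputed tag): sum = 83+118+181+2+188 = 572 → 02 3c.
Recomputed tag = 023c; claimed = 023c → match.

valid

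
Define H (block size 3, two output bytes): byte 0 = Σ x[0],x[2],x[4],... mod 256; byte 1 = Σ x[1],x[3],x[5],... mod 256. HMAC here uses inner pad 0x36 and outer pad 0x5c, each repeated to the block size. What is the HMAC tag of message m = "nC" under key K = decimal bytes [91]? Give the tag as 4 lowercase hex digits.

Key decimal bytes [91] = 5b is 1 byte ≤ B = 3; zero-pad to 3 bytes: K' = 5b 00 00.
K' ⊕ ipad = 6d 36 36.  K' ⊕ opad = 07 5c 5c.
Inner input = (K'⊕ipad) ∥ m = 6d 36 36 ∥ 6e 43.
Inner hash: even-index sum = 230 mod 256 = 230; odd-index sum = 164 mod 256 = 164 → e6 a4.
Outer input = (K'⊕opad) ∥ inner = 07 5c 5c ∥ e6 a4.
Outer hash (tag): even-index sum = 263 mod 256 = 7; odd-index sum = 322 mod 256 = 66 → 07 42.

0742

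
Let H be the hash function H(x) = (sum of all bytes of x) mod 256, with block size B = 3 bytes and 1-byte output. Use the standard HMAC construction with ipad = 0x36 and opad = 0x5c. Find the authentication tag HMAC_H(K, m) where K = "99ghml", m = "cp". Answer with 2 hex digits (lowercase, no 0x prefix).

69

Key "99ghml" = 39 39 67 68 6d 6c is 6 bytes > B = 3, so hash it first: H(key) = 1a, then zero-pad to 3 bytes: K' = 1a 00 00.
K' ⊕ ipad = 2c 36 36.  K' ⊕ opad = 46 5c 5c.
Inner input = (K'⊕ipad) ∥ m = 2c 36 36 ∥ 63 70.
Inner hash: sum = 44+54+54+99+112 = 363; mod 256 = 107 → 6b.
Outer input = (K'⊕opad) ∥ inner = 46 5c 5c ∥ 6b.
Outer hash (tag): sum = 70+92+92+107 = 361; mod 256 = 105 → 69.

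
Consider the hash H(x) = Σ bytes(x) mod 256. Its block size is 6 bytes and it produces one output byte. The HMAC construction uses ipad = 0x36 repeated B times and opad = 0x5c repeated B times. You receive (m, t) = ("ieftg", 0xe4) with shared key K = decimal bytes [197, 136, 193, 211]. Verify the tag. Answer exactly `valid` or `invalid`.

Key decimal bytes [197, 136, 193, 211] = c5 88 c1 d3 is 4 bytes ≤ B = 6; zero-pad to 6 bytes: K' = c5 88 c1 d3 00 00.
K' ⊕ ipad = f3 be f7 e5 36 36; K' ⊕ opad = 99 d4 9d 8f 5c 5c.
Inner hash: sum = 243+190+247+229+54+54+105+101+102+116+103 = 1544; mod 256 = 8 → 08.
Outer hash (recomputed tag): sum = 153+212+157+143+92+92+8 = 857; mod 256 = 89 → 59.
Recomputed tag = 59; claimed = e4 → mismatch.

invalid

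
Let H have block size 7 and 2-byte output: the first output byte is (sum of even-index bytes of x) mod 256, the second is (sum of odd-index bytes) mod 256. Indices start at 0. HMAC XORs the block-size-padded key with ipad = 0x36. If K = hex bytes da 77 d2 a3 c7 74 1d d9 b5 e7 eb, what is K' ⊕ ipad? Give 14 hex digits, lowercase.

Key hex bytes da 77 d2 a3 c7 74 1d d9 b5 e7 eb is 11 bytes > B = 7, so hash it first: H(key) = 30 4e, then zero-pad to 7 bytes: K' = 30 4e 00 00 00 00 00.
XOR each byte with 0x36: 30⊕36=06, 4e⊕36=78, 00⊕36=36, 00⊕36=36, 00⊕36=36, 00⊕36=36, 00⊕36=36.

06783636363636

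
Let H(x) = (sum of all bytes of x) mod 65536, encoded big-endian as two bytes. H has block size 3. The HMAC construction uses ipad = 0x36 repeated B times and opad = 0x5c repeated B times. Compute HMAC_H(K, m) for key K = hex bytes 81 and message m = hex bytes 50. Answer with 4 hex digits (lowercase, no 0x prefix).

Key hex bytes 81 is 1 byte ≤ B = 3; zero-pad to 3 bytes: K' = 81 00 00.
K' ⊕ ipad = b7 36 36.  K' ⊕ opad = dd 5c 5c.
Inner input = (K'⊕ipad) ∥ m = b7 36 36 ∥ 50.
Inner hash: sum = 183+54+54+80 = 371 → 01 73.
Outer input = (K'⊕opad) ∥ inner = dd 5c 5c ∥ 01 73.
Outer hash (tag): sum = 221+92+92+1+115 = 521 → 02 09.

0209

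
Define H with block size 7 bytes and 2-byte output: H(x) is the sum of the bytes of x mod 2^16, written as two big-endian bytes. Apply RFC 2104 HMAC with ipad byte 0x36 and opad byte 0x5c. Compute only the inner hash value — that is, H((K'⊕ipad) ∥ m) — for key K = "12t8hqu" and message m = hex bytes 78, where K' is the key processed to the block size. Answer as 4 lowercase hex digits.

01bb

Key "12t8hqu" = 31 32 74 38 68 71 75 is exactly B = 7 bytes: K' = 31 32 74 38 68 71 75.
K' ⊕ ipad = 07 04 42 0e 5e 47 43.
Inner input = 07 04 42 0e 5e 47 43 ∥ 78.
Inner hash: sum = 7+4+66+14+94+71+67+120 = 443 → 01 bb.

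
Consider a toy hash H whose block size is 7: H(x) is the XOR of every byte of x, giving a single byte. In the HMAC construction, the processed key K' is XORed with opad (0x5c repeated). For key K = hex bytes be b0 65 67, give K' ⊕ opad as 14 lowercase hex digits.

e2ec393b5c5c5c

Key hex bytes be b0 65 67 is 4 bytes ≤ B = 7; zero-pad to 7 bytes: K' = be b0 65 67 00 00 00.
XOR each byte with 0x5c: be⊕5c=e2, b0⊕5c=ec, 65⊕5c=39, 67⊕5c=3b, 00⊕5c=5c, 00⊕5c=5c, 00⊕5c=5c.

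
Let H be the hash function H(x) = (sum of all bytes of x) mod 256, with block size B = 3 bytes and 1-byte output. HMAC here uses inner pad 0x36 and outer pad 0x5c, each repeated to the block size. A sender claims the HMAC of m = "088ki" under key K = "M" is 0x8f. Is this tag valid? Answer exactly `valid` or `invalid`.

Key "M" = 4d is 1 byte ≤ B = 3; zero-pad to 3 bytes: K' = 4d 00 00.
K' ⊕ ipad = 7b 36 36; K' ⊕ opad = 11 5c 5c.
Inner hash: sum = 123+54+54+48+56+56+107+105 = 603; mod 256 = 91 → 5b.
Outer hash (recomputed tag): sum = 17+92+92+91 = 292; mod 256 = 36 → 24.
Recomputed tag = 24; claimed = 8f → mismatch.

invalid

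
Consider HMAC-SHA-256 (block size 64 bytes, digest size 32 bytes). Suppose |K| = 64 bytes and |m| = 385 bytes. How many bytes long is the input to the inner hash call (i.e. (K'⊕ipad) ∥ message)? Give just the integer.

449

Key is 64 ≤ 64 bytes, zero-padded: |K'| = 64.
Inner input = (K'⊕ipad) ∥ m → 64 + 385 = 449 bytes.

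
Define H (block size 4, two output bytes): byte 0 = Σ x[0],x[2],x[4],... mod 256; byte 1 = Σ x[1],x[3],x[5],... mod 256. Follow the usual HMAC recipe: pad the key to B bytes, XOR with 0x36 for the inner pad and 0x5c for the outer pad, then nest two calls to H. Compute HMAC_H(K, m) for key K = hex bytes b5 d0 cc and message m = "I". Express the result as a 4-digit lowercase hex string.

Key hex bytes b5 d0 cc is 3 bytes ≤ B = 4; zero-pad to 4 bytes: K' = b5 d0 cc 00.
K' ⊕ ipad = 83 e6 fa 36.  K' ⊕ opad = e9 8c 90 5c.
Inner input = (K'⊕ipad) ∥ m = 83 e6 fa 36 ∥ 49.
Inner hash: even-index sum = 454 mod 256 = 198; odd-index sum = 284 mod 256 = 28 → c6 1c.
Outer input = (K'⊕opad) ∥ inner = e9 8c 90 5c ∥ c6 1c.
Outer hash (tag): even-index sum = 575 mod 256 = 63; odd-index sum = 260 mod 256 = 4 → 3f 04.

3f04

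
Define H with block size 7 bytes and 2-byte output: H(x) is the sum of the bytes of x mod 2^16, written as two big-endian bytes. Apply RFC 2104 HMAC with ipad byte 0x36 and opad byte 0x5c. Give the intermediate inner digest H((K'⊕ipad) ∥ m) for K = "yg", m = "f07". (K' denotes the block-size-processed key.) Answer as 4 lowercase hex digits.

027b

Key "yg" = 79 67 is 2 bytes ≤ B = 7; zero-pad to 7 bytes: K' = 79 67 00 00 00 00 00.
K' ⊕ ipad = 4f 51 36 36 36 36 36.
Inner input = 4f 51 36 36 36 36 36 ∥ 66 30 37.
Inner hash: sum = 79+81+54+54+54+54+54+102+48+55 = 635 → 02 7b.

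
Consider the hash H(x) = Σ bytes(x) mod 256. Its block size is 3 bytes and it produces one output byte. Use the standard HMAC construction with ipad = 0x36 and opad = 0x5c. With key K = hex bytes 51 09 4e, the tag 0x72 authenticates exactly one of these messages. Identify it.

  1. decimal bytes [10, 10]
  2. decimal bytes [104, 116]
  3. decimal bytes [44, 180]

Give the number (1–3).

Key hex bytes 51 09 4e is exactly B = 3 bytes: K' = 51 09 4e.
K' ⊕ ipad = 67 3f 78; K' ⊕ opad = 0d 55 12.
m1: inner = H(67 3f 78 0a 0a) = 32; tag = H(0d 55 12 32) = a6
m2: inner = H(67 3f 78 68 74) = fa; tag = H(0d 55 12 fa) = 6e
m3: inner = H(67 3f 78 2c b4) = fe; tag = H(0d 55 12 fe) = 72 ← matches

3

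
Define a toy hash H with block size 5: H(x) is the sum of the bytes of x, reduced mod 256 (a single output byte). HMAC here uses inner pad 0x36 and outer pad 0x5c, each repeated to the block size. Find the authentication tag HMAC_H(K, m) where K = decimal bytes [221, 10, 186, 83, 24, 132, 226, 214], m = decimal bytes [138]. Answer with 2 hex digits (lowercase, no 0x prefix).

64

Key decimal bytes [221, 10, 186, 83, 24, 132, 226, 214] = dd 0a ba 53 18 84 e2 d6 is 8 bytes > B = 5, so hash it first: H(key) = 48, then zero-pad to 5 bytes: K' = 48 00 00 00 00.
K' ⊕ ipad = 7e 36 36 36 36.  K' ⊕ opad = 14 5c 5c 5c 5c.
Inner input = (K'⊕ipad) ∥ m = 7e 36 36 36 36 ∥ 8a.
Inner hash: sum = 126+54+54+54+54+138 = 480; mod 256 = 224 → e0.
Outer input = (K'⊕opad) ∥ inner = 14 5c 5c 5c 5c ∥ e0.
Outer hash (tag): sum = 20+92+92+92+92+224 = 612; mod 256 = 100 → 64.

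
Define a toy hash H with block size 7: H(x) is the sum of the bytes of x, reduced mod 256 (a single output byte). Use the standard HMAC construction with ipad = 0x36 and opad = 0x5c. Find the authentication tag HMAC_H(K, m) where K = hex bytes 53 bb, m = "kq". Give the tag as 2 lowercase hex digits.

9e

Key hex bytes 53 bb is 2 bytes ≤ B = 7; zero-pad to 7 bytes: K' = 53 bb 00 00 00 00 00.
K' ⊕ ipad = 65 8d 36 36 36 36 36.  K' ⊕ opad = 0f e7 5c 5c 5c 5c 5c.
Inner input = (K'⊕ipad) ∥ m = 65 8d 36 36 36 36 36 ∥ 6b 71.
Inner hash: sum = 101+141+54+54+54+54+54+107+113 = 732; mod 256 = 220 → dc.
Outer input = (K'⊕opad) ∥ inner = 0f e7 5c 5c 5c 5c 5c ∥ dc.
Outer hash (tag): sum = 15+231+92+92+92+92+92+220 = 926; mod 256 = 158 → 9e.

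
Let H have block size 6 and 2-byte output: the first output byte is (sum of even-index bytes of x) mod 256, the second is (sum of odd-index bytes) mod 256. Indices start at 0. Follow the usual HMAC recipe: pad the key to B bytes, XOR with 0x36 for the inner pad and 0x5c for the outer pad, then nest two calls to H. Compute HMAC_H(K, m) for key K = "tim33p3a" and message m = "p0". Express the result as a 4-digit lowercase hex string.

Key "tim33p3a" = 74 69 6d 33 33 70 33 61 is 8 bytes > B = 6, so hash it first: H(key) = 47 6d, then zero-pad to 6 bytes: K' = 47 6d 00 00 00 00.
K' ⊕ ipad = 71 5b 36 36 36 36.  K' ⊕ opad = 1b 31 5c 5c 5c 5c.
Inner input = (K'⊕ipad) ∥ m = 71 5b 36 36 36 36 ∥ 70 30.
Inner hash: even-index sum = 333 mod 256 = 77; odd-index sum = 247 mod 256 = 247 → 4d f7.
Outer input = (K'⊕opad) ∥ inner = 1b 31 5c 5c 5c 5c ∥ 4d f7.
Outer hash (tag): even-index sum = 288 mod 256 = 32; odd-index sum = 480 mod 256 = 224 → 20 e0.

20e0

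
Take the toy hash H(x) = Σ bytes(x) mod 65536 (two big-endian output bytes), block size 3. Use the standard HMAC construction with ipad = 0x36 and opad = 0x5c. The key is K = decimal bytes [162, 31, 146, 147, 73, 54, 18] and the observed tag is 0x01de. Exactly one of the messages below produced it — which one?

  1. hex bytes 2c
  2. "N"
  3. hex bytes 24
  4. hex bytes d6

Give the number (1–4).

Key decimal bytes [162, 31, 146, 147, 73, 54, 18] = a2 1f 92 93 49 36 12 is 7 bytes > B = 3, so hash it first: H(key) = 02 77, then zero-pad to 3 bytes: K' = 02 77 00.
K' ⊕ ipad = 34 41 36; K' ⊕ opad = 5e 2b 5c.
m1: inner = H(34 41 36 2c) = 00 d7; tag = H(5e 2b 5c 00 d7) = 01bc
m2: inner = H(34 41 36 4e) = 00 f9; tag = H(5e 2b 5c 00 f9) = 01de ← matches
m3: inner = H(34 41 36 24) = 00 cf; tag = H(5e 2b 5c 00 cf) = 01b4
m4: inner = H(34 41 36 d6) = 01 81; tag = H(5e 2b 5c 01 81) = 0167

2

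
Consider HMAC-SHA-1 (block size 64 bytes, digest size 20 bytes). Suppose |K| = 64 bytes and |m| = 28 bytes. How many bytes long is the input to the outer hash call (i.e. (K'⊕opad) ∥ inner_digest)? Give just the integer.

84

Key is 64 ≤ 64 bytes, zero-padded: |K'| = 64.
Outer input = (K'⊕opad) ∥ H(inner) → 64 + 20 = 84 bytes.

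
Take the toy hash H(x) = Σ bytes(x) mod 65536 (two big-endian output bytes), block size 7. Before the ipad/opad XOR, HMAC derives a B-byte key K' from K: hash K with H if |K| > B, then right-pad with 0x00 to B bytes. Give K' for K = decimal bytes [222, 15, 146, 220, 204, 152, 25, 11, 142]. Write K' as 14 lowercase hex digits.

04710000000000

|K| = 9 > B = 7, so first hash the key.
H(K): sum = 222+15+146+220+204+152+25+11+142 = 1137 → 04 71.
Zero-pad H(K) = 04 71 to 7 bytes: K' = 04 71 00 00 00 00 00.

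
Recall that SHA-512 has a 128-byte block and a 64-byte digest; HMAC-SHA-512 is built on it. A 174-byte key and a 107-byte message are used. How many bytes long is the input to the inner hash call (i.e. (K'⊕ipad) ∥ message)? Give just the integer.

Key is 174 > 128 bytes, so it is hashed to 64 bytes then zero-padded to 128: |K'| = 128.
Inner input = (K'⊕ipad) ∥ m → 128 + 107 = 235 bytes.

235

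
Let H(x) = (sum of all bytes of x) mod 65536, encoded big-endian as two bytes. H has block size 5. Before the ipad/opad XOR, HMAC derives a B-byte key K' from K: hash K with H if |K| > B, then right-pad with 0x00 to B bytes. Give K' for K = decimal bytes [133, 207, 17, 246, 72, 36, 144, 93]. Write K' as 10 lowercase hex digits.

|K| = 8 > B = 5, so first hash the key.
H(K): sum = 133+207+17+246+72+36+144+93 = 948 → 03 b4.
Zero-pad H(K) = 03 b4 to 5 bytes: K' = 03 b4 00 00 00.

03b4000000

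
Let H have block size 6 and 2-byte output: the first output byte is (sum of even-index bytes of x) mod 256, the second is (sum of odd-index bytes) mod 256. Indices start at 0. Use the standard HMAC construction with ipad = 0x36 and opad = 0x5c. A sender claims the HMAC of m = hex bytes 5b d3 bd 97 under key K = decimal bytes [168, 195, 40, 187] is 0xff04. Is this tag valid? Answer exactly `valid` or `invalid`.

invalid

Key decimal bytes [168, 195, 40, 187] = a8 c3 28 bb is 4 bytes ≤ B = 6; zero-pad to 6 bytes: K' = a8 c3 28 bb 00 00.
K' ⊕ ipad = 9e f5 1e 8d 36 36; K' ⊕ opad = f4 9f 74 e7 5c 5c.
Inner hash: even-index sum = 522 mod 256 = 10; odd-index sum = 802 mod 256 = 34 → 0a 22.
Outer hash (recomputed tag): even-index sum = 462 mod 256 = 206; odd-index sum = 516 mod 256 = 4 → ce 04.
Recomputed tag = ce04; claimed = ff04 → mismatch.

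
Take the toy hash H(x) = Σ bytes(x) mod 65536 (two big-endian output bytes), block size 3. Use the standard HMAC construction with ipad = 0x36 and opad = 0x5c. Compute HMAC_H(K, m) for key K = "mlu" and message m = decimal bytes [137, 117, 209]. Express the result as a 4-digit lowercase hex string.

0153

Key "mlu" = 6d 6c 75 is exactly B = 3 bytes: K' = 6d 6c 75.
K' ⊕ ipad = 5b 5a 43.  K' ⊕ opad = 31 30 29.
Inner input = (K'⊕ipad) ∥ m = 5b 5a 43 ∥ 89 75 d1.
Inner hash: sum = 91+90+67+137+117+209 = 711 → 02 c7.
Outer input = (K'⊕opad) ∥ inner = 31 30 29 ∥ 02 c7.
Outer hash (tag): sum = 49+48+41+2+199 = 339 → 01 53.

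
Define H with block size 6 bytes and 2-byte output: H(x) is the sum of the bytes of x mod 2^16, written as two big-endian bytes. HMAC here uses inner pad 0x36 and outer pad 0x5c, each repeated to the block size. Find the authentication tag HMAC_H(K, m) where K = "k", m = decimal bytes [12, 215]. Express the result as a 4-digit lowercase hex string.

Key "k" = 6b is 1 byte ≤ B = 6; zero-pad to 6 bytes: K' = 6b 00 00 00 00 00.
K' ⊕ ipad = 5d 36 36 36 36 36.  K' ⊕ opad = 37 5c 5c 5c 5c 5c.
Inner input = (K'⊕ipad) ∥ m = 5d 36 36 36 36 36 ∥ 0c d7.
Inner hash: sum = 93+54+54+54+54+54+12+215 = 590 → 02 4e.
Outer input = (K'⊕opad) ∥ inner = 37 5c 5c 5c 5c 5c ∥ 02 4e.
Outer hash (tag): sum = 55+92+92+92+92+92+2+78 = 595 → 02 53.

0253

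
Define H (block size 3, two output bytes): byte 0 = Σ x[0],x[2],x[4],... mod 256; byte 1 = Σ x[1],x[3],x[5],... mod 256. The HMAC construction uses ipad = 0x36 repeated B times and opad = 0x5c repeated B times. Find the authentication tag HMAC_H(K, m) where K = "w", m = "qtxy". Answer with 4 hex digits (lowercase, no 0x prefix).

a6c0

Key "w" = 77 is 1 byte ≤ B = 3; zero-pad to 3 bytes: K' = 77 00 00.
K' ⊕ ipad = 41 36 36.  K' ⊕ opad = 2b 5c 5c.
Inner input = (K'⊕ipad) ∥ m = 41 36 36 ∥ 71 74 78 79.
Inner hash: even-index sum = 356 mod 256 = 100; odd-index sum = 287 mod 256 = 31 → 64 1f.
Outer input = (K'⊕opad) ∥ inner = 2b 5c 5c ∥ 64 1f.
Outer hash (tag): even-index sum = 166 mod 256 = 166; odd-index sum = 192 mod 256 = 192 → a6 c0.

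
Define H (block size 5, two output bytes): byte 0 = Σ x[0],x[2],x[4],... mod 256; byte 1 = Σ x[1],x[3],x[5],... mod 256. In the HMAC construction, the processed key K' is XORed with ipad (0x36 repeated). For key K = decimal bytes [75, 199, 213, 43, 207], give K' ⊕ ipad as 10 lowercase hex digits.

7df1e31df9

Key decimal bytes [75, 199, 213, 43, 207] = 4b c7 d5 2b cf is exactly B = 5 bytes: K' = 4b c7 d5 2b cf.
XOR each byte with 0x36: 4b⊕36=7d, c7⊕36=f1, d5⊕36=e3, 2b⊕36=1d, cf⊕36=f9.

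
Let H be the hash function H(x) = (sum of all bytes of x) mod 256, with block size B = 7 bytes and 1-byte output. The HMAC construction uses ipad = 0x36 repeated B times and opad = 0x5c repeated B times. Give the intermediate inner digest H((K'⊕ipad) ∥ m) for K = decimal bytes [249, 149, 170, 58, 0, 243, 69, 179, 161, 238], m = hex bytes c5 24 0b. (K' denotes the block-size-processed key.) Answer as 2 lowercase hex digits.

Key decimal bytes [249, 149, 170, 58, 0, 243, 69, 179, 161, 238] = f9 95 aa 3a 00 f3 45 b3 a1 ee is 10 bytes > B = 7, so hash it first: H(key) = ec, then zero-pad to 7 bytes: K' = ec 00 00 00 00 00 00.
K' ⊕ ipad = da 36 36 36 36 36 36.
Inner input = da 36 36 36 36 36 36 ∥ c5 24 0b.
Inner hash: sum = 218+54+54+54+54+54+54+197+36+11 = 786; mod 256 = 18 → 12.

12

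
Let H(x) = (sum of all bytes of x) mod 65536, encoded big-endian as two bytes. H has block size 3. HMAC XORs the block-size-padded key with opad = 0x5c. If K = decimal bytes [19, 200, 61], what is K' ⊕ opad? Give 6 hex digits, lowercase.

Key decimal bytes [19, 200, 61] = 13 c8 3d is exactly B = 3 bytes: K' = 13 c8 3d.
XOR each byte with 0x5c: 13⊕5c=4f, c8⊕5c=94, 3d⊕5c=61.

4f9461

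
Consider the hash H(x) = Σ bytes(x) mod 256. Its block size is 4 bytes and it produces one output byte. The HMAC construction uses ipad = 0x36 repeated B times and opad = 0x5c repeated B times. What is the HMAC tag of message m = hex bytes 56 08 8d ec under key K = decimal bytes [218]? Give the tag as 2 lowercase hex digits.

ff

Key decimal bytes [218] = da is 1 byte ≤ B = 4; zero-pad to 4 bytes: K' = da 00 00 00.
K' ⊕ ipad = ec 36 36 36.  K' ⊕ opad = 86 5c 5c 5c.
Inner input = (K'⊕ipad) ∥ m = ec 36 36 36 ∥ 56 08 8d ec.
Inner hash: sum = 236+54+54+54+86+8+141+236 = 869; mod 256 = 101 → 65.
Outer input = (K'⊕opad) ∥ inner = 86 5c 5c 5c ∥ 65.
Outer hash (tag): sum = 134+92+92+92+101 = 511; mod 256 = 255 → ff.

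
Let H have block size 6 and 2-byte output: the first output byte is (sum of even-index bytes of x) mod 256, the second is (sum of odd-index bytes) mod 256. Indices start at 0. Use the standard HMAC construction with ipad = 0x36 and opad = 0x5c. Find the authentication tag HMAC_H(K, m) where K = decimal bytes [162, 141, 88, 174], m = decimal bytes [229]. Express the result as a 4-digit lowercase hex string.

Key decimal bytes [162, 141, 88, 174] = a2 8d 58 ae is 4 bytes ≤ B = 6; zero-pad to 6 bytes: K' = a2 8d 58 ae 00 00.
K' ⊕ ipad = 94 bb 6e 98 36 36.  K' ⊕ opad = fe d1 04 f2 5c 5c.
Inner input = (K'⊕ipad) ∥ m = 94 bb 6e 98 36 36 ∥ e5.
Inner hash: even-index sum = 541 mod 256 = 29; odd-index sum = 393 mod 256 = 137 → 1d 89.
Outer input = (K'⊕opad) ∥ inner = fe d1 04 f2 5c 5c ∥ 1d 89.
Outer hash (tag): even-index sum = 379 mod 256 = 123; odd-index sum = 680 mod 256 = 168 → 7b a8.

7ba8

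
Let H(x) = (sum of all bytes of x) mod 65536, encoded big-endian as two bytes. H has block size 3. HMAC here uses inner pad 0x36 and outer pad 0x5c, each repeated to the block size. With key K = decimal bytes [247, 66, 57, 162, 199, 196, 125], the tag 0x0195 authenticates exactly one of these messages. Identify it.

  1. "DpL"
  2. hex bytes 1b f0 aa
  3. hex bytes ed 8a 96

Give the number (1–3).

3

Key decimal bytes [247, 66, 57, 162, 199, 196, 125] = f7 42 39 a2 c7 c4 7d is 7 bytes > B = 3, so hash it first: H(key) = 04 1c, then zero-pad to 3 bytes: K' = 04 1c 00.
K' ⊕ ipad = 32 2a 36; K' ⊕ opad = 58 40 5c.
m1: inner = H(32 2a 36 44 70 4c) = 01 92; tag = H(58 40 5c 01 92) = 0187
m2: inner = H(32 2a 36 1b f0 aa) = 02 47; tag = H(58 40 5c 02 47) = 013d
m3: inner = H(32 2a 36 ed 8a 96) = 02 9f; tag = H(58 40 5c 02 9f) = 0195 ← matches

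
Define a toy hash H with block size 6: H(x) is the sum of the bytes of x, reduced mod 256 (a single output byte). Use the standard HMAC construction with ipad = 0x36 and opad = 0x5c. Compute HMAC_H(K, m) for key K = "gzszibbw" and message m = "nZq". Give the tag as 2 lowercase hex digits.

Key "gzszibbw" = 67 7a 73 7a 69 62 62 77 is 8 bytes > B = 6, so hash it first: H(key) = 72, then zero-pad to 6 bytes: K' = 72 00 00 00 00 00.
K' ⊕ ipad = 44 36 36 36 36 36.  K' ⊕ opad = 2e 5c 5c 5c 5c 5c.
Inner input = (K'⊕ipad) ∥ m = 44 36 36 36 36 36 ∥ 6e 5a 71.
Inner hash: sum = 68+54+54+54+54+54+110+90+113 = 651; mod 256 = 139 → 8b.
Outer input = (K'⊕opad) ∥ inner = 2e 5c 5c 5c 5c 5c ∥ 8b.
Outer hash (tag): sum = 46+92+92+92+92+92+139 = 645; mod 256 = 133 → 85.

85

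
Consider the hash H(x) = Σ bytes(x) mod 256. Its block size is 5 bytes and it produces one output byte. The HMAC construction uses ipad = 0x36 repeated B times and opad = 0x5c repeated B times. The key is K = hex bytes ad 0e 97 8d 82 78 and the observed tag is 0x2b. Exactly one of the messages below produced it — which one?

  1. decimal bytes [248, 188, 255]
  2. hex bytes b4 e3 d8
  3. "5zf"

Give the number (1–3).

Key hex bytes ad 0e 97 8d 82 78 is 6 bytes > B = 5, so hash it first: H(key) = d9, then zero-pad to 5 bytes: K' = d9 00 00 00 00.
K' ⊕ ipad = ef 36 36 36 36; K' ⊕ opad = 85 5c 5c 5c 5c.
m1: inner = H(ef 36 36 36 36 f8 bc ff) = 7a; tag = H(85 5c 5c 5c 5c 7a) = 6f
m2: inner = H(ef 36 36 36 36 b4 e3 d8) = 36; tag = H(85 5c 5c 5c 5c 36) = 2b ← matches
m3: inner = H(ef 36 36 36 36 35 7a 66) = dc; tag = H(85 5c 5c 5c 5c dc) = d1

2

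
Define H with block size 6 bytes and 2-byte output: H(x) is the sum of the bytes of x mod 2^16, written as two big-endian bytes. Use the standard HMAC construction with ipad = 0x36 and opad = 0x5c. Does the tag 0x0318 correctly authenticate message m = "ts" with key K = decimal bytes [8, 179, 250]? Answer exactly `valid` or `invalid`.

valid

Key decimal bytes [8, 179, 250] = 08 b3 fa is 3 bytes ≤ B = 6; zero-pad to 6 bytes: K' = 08 b3 fa 00 00 00.
K' ⊕ ipad = 3e 85 cc 36 36 36; K' ⊕ opad = 54 ef a6 5c 5c 5c.
Inner hash: sum = 62+133+204+54+54+54+116+115 = 792 → 03 18.
Outer hash (recomputed tag): sum = 84+239+166+92+92+92+3+24 = 792 → 03 18.
Recomputed tag = 0318; claimed = 0318 → match.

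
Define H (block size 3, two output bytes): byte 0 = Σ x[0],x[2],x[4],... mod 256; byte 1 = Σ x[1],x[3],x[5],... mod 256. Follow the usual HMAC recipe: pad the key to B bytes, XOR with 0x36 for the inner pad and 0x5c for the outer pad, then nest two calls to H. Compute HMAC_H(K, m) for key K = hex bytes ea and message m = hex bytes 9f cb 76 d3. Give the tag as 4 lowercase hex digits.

Key hex bytes ea is 1 byte ≤ B = 3; zero-pad to 3 bytes: K' = ea 00 00.
K' ⊕ ipad = dc 36 36.  K' ⊕ opad = b6 5c 5c.
Inner input = (K'⊕ipad) ∥ m = dc 36 36 ∥ 9f cb 76 d3.
Inner hash: even-index sum = 688 mod 256 = 176; odd-index sum = 331 mod 256 = 75 → b0 4b.
Outer input = (K'⊕opad) ∥ inner = b6 5c 5c ∥ b0 4b.
Outer hash (tag): even-index sum = 349 mod 256 = 93; odd-index sum = 268 mod 256 = 12 → 5d 0c.

5d0c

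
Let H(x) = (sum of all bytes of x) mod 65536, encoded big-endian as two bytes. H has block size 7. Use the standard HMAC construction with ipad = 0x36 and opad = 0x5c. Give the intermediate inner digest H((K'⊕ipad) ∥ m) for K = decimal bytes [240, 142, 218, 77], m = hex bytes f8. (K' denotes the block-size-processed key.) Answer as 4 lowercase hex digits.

047f

Key decimal bytes [240, 142, 218, 77] = f0 8e da 4d is 4 bytes ≤ B = 7; zero-pad to 7 bytes: K' = f0 8e da 4d 00 00 00.
K' ⊕ ipad = c6 b8 ec 7b 36 36 36.
Inner input = c6 b8 ec 7b 36 36 36 ∥ f8.
Inner hash: sum = 198+184+236+123+54+54+54+248 = 1151 → 04 7f.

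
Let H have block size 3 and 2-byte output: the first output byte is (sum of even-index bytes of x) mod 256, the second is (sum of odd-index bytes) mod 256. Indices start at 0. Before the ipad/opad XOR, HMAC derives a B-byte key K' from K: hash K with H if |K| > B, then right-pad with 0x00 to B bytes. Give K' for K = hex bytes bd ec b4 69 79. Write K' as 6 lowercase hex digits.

ea5500

|K| = 5 > B = 3, so first hash the key.
H(K): even-index sum = 490 mod 256 = 234; odd-index sum = 341 mod 256 = 85 → ea 55.
Zero-pad H(K) = ea 55 to 3 bytes: K' = ea 55 00.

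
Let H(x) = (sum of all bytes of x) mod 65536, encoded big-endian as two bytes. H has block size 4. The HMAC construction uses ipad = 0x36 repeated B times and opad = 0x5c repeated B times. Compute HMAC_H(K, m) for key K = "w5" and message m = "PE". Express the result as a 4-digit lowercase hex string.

0192

Key "w5" = 77 35 is 2 bytes ≤ B = 4; zero-pad to 4 bytes: K' = 77 35 00 00.
K' ⊕ ipad = 41 03 36 36.  K' ⊕ opad = 2b 69 5c 5c.
Inner input = (K'⊕ipad) ∥ m = 41 03 36 36 ∥ 50 45.
Inner hash: sum = 65+3+54+54+80+69 = 325 → 01 45.
Outer input = (K'⊕opad) ∥ inner = 2b 69 5c 5c ∥ 01 45.
Outer hash (tag): sum = 43+105+92+92+1+69 = 402 → 01 92.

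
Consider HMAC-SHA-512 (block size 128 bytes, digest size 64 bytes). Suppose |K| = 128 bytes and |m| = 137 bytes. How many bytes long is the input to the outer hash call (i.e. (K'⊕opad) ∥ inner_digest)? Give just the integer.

Key is 128 ≤ 128 bytes, zero-padded: |K'| = 128.
Outer input = (K'⊕opad) ∥ H(inner) → 128 + 64 = 192 bytes.

192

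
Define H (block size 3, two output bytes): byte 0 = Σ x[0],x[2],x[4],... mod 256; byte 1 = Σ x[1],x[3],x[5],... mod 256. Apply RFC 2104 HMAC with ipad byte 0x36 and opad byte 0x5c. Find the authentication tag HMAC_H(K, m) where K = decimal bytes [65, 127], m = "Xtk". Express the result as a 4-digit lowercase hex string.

Key decimal bytes [65, 127] = 41 7f is 2 bytes ≤ B = 3; zero-pad to 3 bytes: K' = 41 7f 00.
K' ⊕ ipad = 77 49 36.  K' ⊕ opad = 1d 23 5c.
Inner input = (K'⊕ipad) ∥ m = 77 49 36 ∥ 58 74 6b.
Inner hash: even-index sum = 289 mod 256 = 33; odd-index sum = 268 mod 256 = 12 → 21 0c.
Outer input = (K'⊕opad) ∥ inner = 1d 23 5c ∥ 21 0c.
Outer hash (tag): even-index sum = 133 mod 256 = 133; odd-index sum = 68 mod 256 = 68 → 85 44.

8544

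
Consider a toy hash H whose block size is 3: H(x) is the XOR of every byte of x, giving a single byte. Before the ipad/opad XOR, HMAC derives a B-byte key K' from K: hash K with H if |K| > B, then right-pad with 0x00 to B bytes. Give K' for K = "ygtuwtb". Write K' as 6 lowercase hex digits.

|K| = 7 > B = 3, so first hash the key.
H(K): XOR 79⊕67⊕74⊕75⊕77⊕74⊕62 = 7e.
Zero-pad H(K) = 7e to 3 bytes: K' = 7e 00 00.

7e0000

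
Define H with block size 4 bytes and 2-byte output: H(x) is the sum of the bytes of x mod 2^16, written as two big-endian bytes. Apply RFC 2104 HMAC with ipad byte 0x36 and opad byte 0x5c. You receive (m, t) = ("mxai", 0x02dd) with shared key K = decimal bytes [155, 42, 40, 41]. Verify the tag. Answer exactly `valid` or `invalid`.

valid

Key decimal bytes [155, 42, 40, 41] = 9b 2a 28 29 is exactly B = 4 bytes: K' = 9b 2a 28 29.
K' ⊕ ipad = ad 1c 1e 1f; K' ⊕ opad = c7 76 74 75.
Inner hash: sum = 173+28+30+31+109+120+97+105 = 693 → 02 b5.
Outer hash (recomputed tag): sum = 199+118+116+117+2+181 = 733 → 02 dd.
Recomputed tag = 02dd; claimed = 02dd → match.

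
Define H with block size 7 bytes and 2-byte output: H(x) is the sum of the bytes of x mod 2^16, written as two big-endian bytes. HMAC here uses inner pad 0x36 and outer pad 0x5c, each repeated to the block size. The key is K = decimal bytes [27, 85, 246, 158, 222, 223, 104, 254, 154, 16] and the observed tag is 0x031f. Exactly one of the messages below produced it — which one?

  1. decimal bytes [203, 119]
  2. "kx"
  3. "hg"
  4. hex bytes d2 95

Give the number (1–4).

1

Key decimal bytes [27, 85, 246, 158, 222, 223, 104, 254, 154, 16] = 1b 55 f6 9e de df 68 fe 9a 10 is 10 bytes > B = 7, so hash it first: H(key) = 05 d1, then zero-pad to 7 bytes: K' = 05 d1 00 00 00 00 00.
K' ⊕ ipad = 33 e7 36 36 36 36 36; K' ⊕ opad = 59 8d 5c 5c 5c 5c 5c.
m1: inner = H(33 e7 36 36 36 36 36 cb 77) = 03 6a; tag = H(59 8d 5c 5c 5c 5c 5c 03 6a) = 031f ← matches
m2: inner = H(33 e7 36 36 36 36 36 6b 78) = 03 0b; tag = H(59 8d 5c 5c 5c 5c 5c 03 0b) = 02c0
m3: inner = H(33 e7 36 36 36 36 36 68 67) = 02 f7; tag = H(59 8d 5c 5c 5c 5c 5c 02 f7) = 03ab
m4: inner = H(33 e7 36 36 36 36 36 d2 95) = 03 8f; tag = H(59 8d 5c 5c 5c 5c 5c 03 8f) = 0344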